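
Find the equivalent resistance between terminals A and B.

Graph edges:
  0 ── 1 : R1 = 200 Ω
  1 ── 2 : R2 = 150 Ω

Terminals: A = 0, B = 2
Reduce the network between node 0 (A) and node 2 (B) by series/parallel combination:
  Rs1 = R1 + R2 (series, joined only at node 1) = 200 + 150 = 350 Ω
R_eq = 350 Ω

Final answer: 350 Ω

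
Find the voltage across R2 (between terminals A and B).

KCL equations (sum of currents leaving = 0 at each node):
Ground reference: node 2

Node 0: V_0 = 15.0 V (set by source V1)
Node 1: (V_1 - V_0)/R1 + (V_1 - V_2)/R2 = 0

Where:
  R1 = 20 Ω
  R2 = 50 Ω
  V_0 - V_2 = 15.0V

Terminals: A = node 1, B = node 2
R1 and R2 are in series across V1 (node 0 → node 1 → node 2), and the output A–B is taken across R2, so this is a voltage divider.
Series current: I = V1/(R1 + R2) = 15/(20 + 50) = 15/70 = 0.2143 A
V_R2 = I × R2 = V1 × R2/(R1 + R2) = 15 × 50/70 = 10.71 V

Final answer: 10.71 V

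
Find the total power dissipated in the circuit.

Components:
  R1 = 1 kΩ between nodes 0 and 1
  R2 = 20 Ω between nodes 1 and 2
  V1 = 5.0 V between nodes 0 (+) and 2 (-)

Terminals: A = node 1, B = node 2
Nodal analysis, taking node 2 as the 0 V reference.
Source V1 fixes V_0 = 5 V.
KCL at each unknown node (sum of currents leaving = 0; resistances in Ω):
  Node 1: (V_1 - 5)/1000 + (V_1 - 0)/20 = 0
Collecting terms: 0.051 × V_1 = 0.005  =>  V_1 = 0.09804 V
Power in each resistor, P = (ΔV)²/R:
  P_R1 = (5 - 0.09804)²/1000 = 0.02403 W
  P_R2 = (0.09804 - 0)²/20 = 0.0004806 W
P_total = P_R1 + P_R2 = 0.02451 W

Final answer: 0.02451 W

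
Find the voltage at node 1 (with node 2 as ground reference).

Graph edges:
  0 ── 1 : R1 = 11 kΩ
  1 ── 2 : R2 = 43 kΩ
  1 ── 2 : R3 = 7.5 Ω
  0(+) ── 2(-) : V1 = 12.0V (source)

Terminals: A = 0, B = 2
Nodal analysis, taking node 2 as the 0 V reference.
Source V1 fixes V_0 = 12 V.
KCL at each unknown node (sum of currents leaving = 0; resistances in Ω):
  Node 1: (V_1 - 12)/11000 + (V_1 - 0)/43000 + (V_1 - 0)/7.5 = 0
Collecting terms: 0.1334 × V_1 = 0.001091  =>  V_1 = 0.008175 V
The requested potential is V_1 = 0.008175 V.

Final answer: V_1 = 0.008175 V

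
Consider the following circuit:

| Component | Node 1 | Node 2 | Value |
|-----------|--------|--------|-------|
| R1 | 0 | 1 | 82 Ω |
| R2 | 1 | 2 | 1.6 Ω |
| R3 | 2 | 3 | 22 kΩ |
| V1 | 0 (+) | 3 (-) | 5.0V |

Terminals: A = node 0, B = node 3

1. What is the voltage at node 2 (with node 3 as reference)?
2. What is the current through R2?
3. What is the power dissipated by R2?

Nodal analysis, taking node 3 as the 0 V reference.
Source V1 fixes V_0 = 5 V.
KCL at each unknown node (sum of currents leaving = 0; resistances in Ω):
  Node 1: (V_1 - 5)/82 + (V_1 - V_2)/1.6 = 0
  Node 2: (V_2 - V_1)/1.6 + (V_2 - 0)/22000 = 0
Collecting terms (coefficients in siemens):
  0.6372·V_1 - 0.625·V_2 = 0.06098
  0.625·V_2 - 0.625·V_1 = 0
Determinant D = (0.6372)(0.625) - (-0.625)(-0.625) = 0.007651
V_1 = [(0.06098)(0.625) - (-0.625)(0)]/D = 4.981 V
V_2 = [(0.6372)(0) - (0.06098)(-0.625)]/D = 4.981 V
Part 1:
  Read off the nodal solution: V_2 = 4.981 V
Part 2:
  I_R2 = (V_1 - V_2)/R2 = (4.981 - 4.981)/1.6 = 0.0002264 A
  Magnitude: I_R2 = 0.0002264 A
Part 3:
  I_R2 = (V_1 - V_2)/R2 = (4.981 - 4.981)/1.6 = 0.0002264 A
  P_R2 = I_R2² × R2 = (0.0002264)² × 1.6 = 0.00000008202 W

Final answers:
1. V_2 = 4.981 V
2. I_R2 = 0.0002264 A
3. P_R2 = 8.202e-08 W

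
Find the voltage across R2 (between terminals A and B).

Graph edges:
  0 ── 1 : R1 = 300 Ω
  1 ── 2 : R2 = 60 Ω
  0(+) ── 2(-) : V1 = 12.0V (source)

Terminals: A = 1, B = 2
R1 and R2 are in series across V1 (node 0 → node 1 → node 2), and the output A–B is taken across R2, so this is a voltage divider.
Series current: I = V1/(R1 + R2) = 12/(300 + 60) = 12/360 = 0.03333 A
V_R2 = I × R2 = V1 × R2/(R1 + R2) = 12 × 60/360 = 2 V

Final answer: 2 V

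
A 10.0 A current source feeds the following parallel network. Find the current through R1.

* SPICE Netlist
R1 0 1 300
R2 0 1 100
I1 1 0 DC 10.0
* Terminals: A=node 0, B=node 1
All resistors sit directly between nodes 0 and 1, so they are in parallel and share one voltage V; the full source current 10 A splits among them.
1/R_par = 1/300 + 1/100 = 0.01333 S  =>  R_par = 75 Ω
V = I × R_par = 10 × 75 = 750 V
I_R1 = V/R1 = 750/300 = 2.5 A

Final answer: 2.5 A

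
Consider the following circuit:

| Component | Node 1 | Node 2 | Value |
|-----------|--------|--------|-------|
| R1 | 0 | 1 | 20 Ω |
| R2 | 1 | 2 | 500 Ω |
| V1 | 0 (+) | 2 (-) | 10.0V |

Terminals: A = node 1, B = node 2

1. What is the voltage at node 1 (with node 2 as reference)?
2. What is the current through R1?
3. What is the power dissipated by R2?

Nodal analysis, taking node 2 as the 0 V reference.
Source V1 fixes V_0 = 10 V.
KCL at each unknown node (sum of currents leaving = 0; resistances in Ω):
  Node 1: (V_1 - 10)/20 + (V_1 - 0)/500 = 0
Collecting terms: 0.052 × V_1 = 0.5  =>  V_1 = 9.615 V
Part 1:
  Read off the nodal solution: V_1 = 9.615 V
Part 2:
  I_R1 = (V_0 - V_1)/R1 = (10 - 9.615)/20 = 0.01923 A
  Magnitude: I_R1 = 0.01923 A
Part 3:
  I_R2 = (V_1 - V_2)/R2 = (9.615 - 0)/500 = 0.01923 A
  P_R2 = I_R2² × R2 = (0.01923)² × 500 = 0.1849 W

Final answers:
1. V_1 = 9.615 V
2. I_R1 = 0.01923 A
3. P_R2 = 0.1849 W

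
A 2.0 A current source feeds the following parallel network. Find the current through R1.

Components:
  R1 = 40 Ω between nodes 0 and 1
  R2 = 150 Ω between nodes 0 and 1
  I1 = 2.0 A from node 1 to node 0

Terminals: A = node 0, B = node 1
All resistors sit directly between nodes 0 and 1, so they are in parallel and share one voltage V; the full source current 2 A splits among them.
1/R_par = 1/40 + 1/150 = 0.03167 S  =>  R_par = 31.58 Ω
V = I × R_par = 2 × 31.58 = 63.16 V
I_R1 = V/R1 = 63.16/40 = 1.579 A

Final answer: 1.579 A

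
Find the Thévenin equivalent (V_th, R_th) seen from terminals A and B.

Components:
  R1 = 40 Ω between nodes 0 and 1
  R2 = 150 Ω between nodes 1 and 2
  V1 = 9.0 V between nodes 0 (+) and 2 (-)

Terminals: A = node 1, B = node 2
Step 1 — V_th is the open-circuit voltage V_A - V_B (nothing connected across the terminals).
Nodal analysis, taking node 2 as the 0 V reference.
Source V1 fixes V_0 = 9 V.
KCL at each unknown node (sum of currents leaving = 0; resistances in Ω):
  Node 1: (V_1 - 9)/40 + (V_1 - 0)/150 = 0
Collecting terms: 0.03167 × V_1 = 0.225  =>  V_1 = 7.105 V
V_th = V_1 - V_2 = 7.105 - 0 = 7.105 V
Step 2 — R_th: zero the source — replace V1 by a short circuit (node 2 merges into node 0) — and find the resistance seen between A (node 1) and B (node 0).
Reduce the network between node 1 (A) and node 0 (B) by series/parallel combination:
  Rp1 = R1 ‖ R2 (parallel, both between nodes 0 and 1) = 1/(1/40 + 1/150) = 31.58 Ω
R_th = 31.58 Ω

Final answer: V_th = 7.105 V, R_th = 31.58 Ω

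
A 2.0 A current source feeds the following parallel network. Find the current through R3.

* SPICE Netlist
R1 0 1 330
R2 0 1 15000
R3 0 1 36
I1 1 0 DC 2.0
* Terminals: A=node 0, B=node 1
All resistors sit directly between nodes 0 and 1, so they are in parallel and share one voltage V; the full source current 2 A splits among them.
1/R_par = 1/330 + 1/15000 + 1/36 = 0.03087 S  =>  R_par = 32.39 Ω
V = I × R_par = 2 × 32.39 = 64.78 V
I_R3 = V/R3 = 64.78/36 = 1.799 A

Final answer: 1.799 A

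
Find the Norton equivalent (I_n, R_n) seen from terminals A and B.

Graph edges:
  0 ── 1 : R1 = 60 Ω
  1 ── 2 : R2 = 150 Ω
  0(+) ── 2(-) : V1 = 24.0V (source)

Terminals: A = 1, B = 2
Find the Thévenin equivalent first; then I_n = V_th/R_th and R_n = R_th.
Step 1 — V_th is the open-circuit voltage V_A - V_B (nothing connected across the terminals).
Nodal analysis, taking node 2 as the 0 V reference.
Source V1 fixes V_0 = 24 V.
KCL at each unknown node (sum of currents leaving = 0; resistances in Ω):
  Node 1: (V_1 - 24)/60 + (V_1 - 0)/150 = 0
Collecting terms: 0.02333 × V_1 = 0.4  =>  V_1 = 17.14 V
V_th = V_1 - V_2 = 17.14 - 0 = 17.14 V
Step 2 — R_th: zero the source — replace V1 by a short circuit (node 2 merges into node 0) — and find the resistance seen between A (node 1) and B (node 0).
Reduce the network between node 1 (A) and node 0 (B) by series/parallel combination:
  Rp1 = R1 ‖ R2 (parallel, both between nodes 0 and 1) = 1/(1/60 + 1/150) = 42.86 Ω
R_th = 42.86 Ω
I_n = V_th/R_th = 17.14/42.86 = 0.4 A, and R_n = R_th = 42.86 Ω

Final answer: I_n = 0.4 A, R_n = 42.86 Ω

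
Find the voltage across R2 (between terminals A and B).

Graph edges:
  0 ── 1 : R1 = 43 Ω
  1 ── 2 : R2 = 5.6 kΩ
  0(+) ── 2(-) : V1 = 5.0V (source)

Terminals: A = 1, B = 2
R1 and R2 are in series across V1 (node 0 → node 1 → node 2), and the output A–B is taken across R2, so this is a voltage divider.
Series current: I = V1/(R1 + R2) = 5/(43 + 5600) = 5/5643 = 0.0008861 A
V_R2 = I × R2 = V1 × R2/(R1 + R2) = 5 × 5600/5643 = 4.962 V

Final answer: 4.962 V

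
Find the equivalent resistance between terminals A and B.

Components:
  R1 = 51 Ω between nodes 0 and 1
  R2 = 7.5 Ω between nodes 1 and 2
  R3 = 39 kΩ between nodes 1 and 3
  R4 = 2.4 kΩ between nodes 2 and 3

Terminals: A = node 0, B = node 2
Reduce the network between node 0 (A) and node 2 (B) by series/parallel combination:
  Rs1 = R3 + R4 (series, joined only at node 3) = 39000 + 2400 = 41400 Ω
  Rp1 = R2 ‖ Rs1 (parallel, both between nodes 1 and 2) = 1/(1/7.5 + 1/41400) = 7.499 Ω
  Rs2 = R1 + Rp1 (series, joined only at node 1) = 51 + 7.499 = 58.5 Ω
R_eq = 58.5 Ω

Final answer: 58.5 Ω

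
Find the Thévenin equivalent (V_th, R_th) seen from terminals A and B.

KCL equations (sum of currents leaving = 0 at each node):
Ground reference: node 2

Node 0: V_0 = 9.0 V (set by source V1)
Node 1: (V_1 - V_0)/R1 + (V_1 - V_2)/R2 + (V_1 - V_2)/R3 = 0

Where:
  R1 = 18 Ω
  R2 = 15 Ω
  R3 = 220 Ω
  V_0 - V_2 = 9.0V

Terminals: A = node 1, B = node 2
Step 1 — V_th is the open-circuit voltage V_A - V_B (nothing connected across the terminals).
Nodal analysis, taking node 2 as the 0 V reference.
Source V1 fixes V_0 = 9 V.
KCL at each unknown node (sum of currents leaving = 0; resistances in Ω):
  Node 1: (V_1 - 9)/18 + (V_1 - 0)/15 + (V_1 - 0)/220 = 0
Collecting terms: 0.1268 × V_1 = 0.5  =>  V_1 = 3.944 V
V_th = V_1 - V_2 = 3.944 - 0 = 3.944 V
Step 2 — R_th: zero the source — replace V1 by a short circuit (node 2 merges into node 0) — and find the resistance seen between A (node 1) and B (node 0).
Reduce the network between node 1 (A) and node 0 (B) by series/parallel combination:
  Rp1 = R1 ‖ R2 ‖ R3 (parallel, all between nodes 0 and 1) = 1/(1/18 + 1/15 + 1/220) = 7.888 Ω
R_th = 7.888 Ω

Final answer: V_th = 3.944 V, R_th = 7.888 Ω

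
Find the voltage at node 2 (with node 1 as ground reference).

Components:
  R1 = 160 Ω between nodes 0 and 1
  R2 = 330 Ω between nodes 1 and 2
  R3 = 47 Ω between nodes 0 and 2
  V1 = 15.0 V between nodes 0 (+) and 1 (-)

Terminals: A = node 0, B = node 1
Nodal analysis, taking node 1 as the 0 V reference.
Source V1 fixes V_0 = 15 V.
KCL at each unknown node (sum of currents leaving = 0; resistances in Ω):
  Node 2: (V_2 - 0)/330 + (V_2 - 15)/47 = 0
Collecting terms: 0.02431 × V_2 = 0.3191  =>  V_2 = 13.13 V
The requested potential is V_2 = 13.13 V.

Final answer: V_2 = 13.13 V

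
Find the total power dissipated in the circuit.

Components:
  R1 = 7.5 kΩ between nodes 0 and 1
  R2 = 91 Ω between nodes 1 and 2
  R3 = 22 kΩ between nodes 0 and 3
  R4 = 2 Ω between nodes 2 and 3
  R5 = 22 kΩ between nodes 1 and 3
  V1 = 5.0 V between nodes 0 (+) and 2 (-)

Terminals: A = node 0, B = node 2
Nodal analysis, taking node 2 as the 0 V reference.
Source V1 fixes V_0 = 5 V.
KCL at each unknown node (sum of currents leaving = 0; resistances in Ω):
  Node 1: (V_1 - 5)/7500 + (V_1 - 0)/91 + (V_1 - V_3)/22000 = 0
  Node 3: (V_3 - 5)/22000 + (V_3 - 0)/2 + (V_3 - V_1)/22000 = 0
Collecting terms (coefficients in siemens):
  0.01117·V_1 - 0.00004545·V_3 = 0.0006667
  0.5001·V_3 - 0.00004545·V_1 = 0.0002273
Determinant D = (0.01117)(0.5001) - (-0.00004545)(-0.00004545) = 0.005585
V_1 = [(0.0006667)(0.5001) - (-0.00004545)(0.0002273)]/D = 0.0597 V
V_3 = [(0.01117)(0.0002273) - (0.0006667)(-0.00004545)]/D = 0.0004599 V
Power in each resistor, P = (ΔV)²/R:
  P_R1 = (5 - 0.0597)²/7500 = 0.003254 W
  P_R2 = (0.0597 - 0)²/91 = 0.00003916 W
  P_R3 = (5 - 0.0004599)²/22000 = 0.001136 W
  P_R4 = (0 - 0.0004599)²/2 = 0.0000001057 W
  P_R5 = (0.0597 - 0.0004599)²/22000 = 0.0000001595 W
P_total = P_R1 + P_R2 + P_R3 + P_R4 + P_R5 = 0.00443 W

Final answer: 0.00443 W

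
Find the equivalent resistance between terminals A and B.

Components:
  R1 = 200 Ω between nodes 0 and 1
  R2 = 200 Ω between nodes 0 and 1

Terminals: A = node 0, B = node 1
Reduce the network between node 0 (A) and node 1 (B) by series/parallel combination:
  Rp1 = R1 ‖ R2 (parallel, both between nodes 0 and 1) = 1/(1/200 + 1/200) = 100 Ω
R_eq = 100 Ω

Final answer: 100 Ω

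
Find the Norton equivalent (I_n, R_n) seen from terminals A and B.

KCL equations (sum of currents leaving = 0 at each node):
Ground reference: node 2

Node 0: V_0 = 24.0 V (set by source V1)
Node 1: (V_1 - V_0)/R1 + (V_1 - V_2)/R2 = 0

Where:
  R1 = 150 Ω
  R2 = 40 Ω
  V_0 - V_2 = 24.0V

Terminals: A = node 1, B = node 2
Find the Thévenin equivalent first; then I_n = V_th/R_th and R_n = R_th.
Step 1 — V_th is the open-circuit voltage V_A - V_B (nothing connected across the terminals).
Nodal analysis, taking node 2 as the 0 V reference.
Source V1 fixes V_0 = 24 V.
KCL at each unknown node (sum of currents leaving = 0; resistances in Ω):
  Node 1: (V_1 - 24)/150 + (V_1 - 0)/40 = 0
Collecting terms: 0.03167 × V_1 = 0.16  =>  V_1 = 5.053 V
V_th = V_1 - V_2 = 5.053 - 0 = 5.053 V
Step 2 — R_th: zero the source — replace V1 by a short circuit (node 2 merges into node 0) — and find the resistance seen between A (node 1) and B (node 0).
Reduce the network between node 1 (A) and node 0 (B) by series/parallel combination:
  Rp1 = R1 ‖ R2 (parallel, both between nodes 0 and 1) = 1/(1/150 + 1/40) = 31.58 Ω
R_th = 31.58 Ω
I_n = V_th/R_th = 5.053/31.58 = 0.16 A, and R_n = R_th = 31.58 Ω

Final answer: I_n = 0.16 A, R_n = 31.58 Ω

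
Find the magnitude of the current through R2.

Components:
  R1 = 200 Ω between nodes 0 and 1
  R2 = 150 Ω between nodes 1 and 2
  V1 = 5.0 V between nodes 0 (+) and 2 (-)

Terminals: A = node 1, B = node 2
Nodal analysis, taking node 2 as the 0 V reference.
Source V1 fixes V_0 = 5 V.
KCL at each unknown node (sum of currents leaving = 0; resistances in Ω):
  Node 1: (V_1 - 5)/200 + (V_1 - 0)/150 = 0
Collecting terms: 0.01167 × V_1 = 0.025  =>  V_1 = 2.143 V
I_R2 = (V_1 - V_2)/R2 = (2.143 - 0)/150 = 0.01429 A
|I_R2| = 0.01429 A

Final answer: |I_R2| = 0.01429 A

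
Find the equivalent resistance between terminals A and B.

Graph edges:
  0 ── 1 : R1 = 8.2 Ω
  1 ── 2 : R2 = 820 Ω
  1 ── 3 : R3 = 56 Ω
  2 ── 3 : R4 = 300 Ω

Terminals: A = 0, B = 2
Reduce the network between node 0 (A) and node 2 (B) by series/parallel combination:
  Rs1 = R3 + R4 (series, joined only at node 3) = 56 + 300 = 356 Ω
  Rp1 = R2 ‖ Rs1 (parallel, both between nodes 1 and 2) = 1/(1/820 + 1/356) = 248.2 Ω
  Rs2 = R1 + Rp1 (series, joined only at node 1) = 8.2 + 248.2 = 256.4 Ω
R_eq = 256.4 Ω

Final answer: 256.4 Ω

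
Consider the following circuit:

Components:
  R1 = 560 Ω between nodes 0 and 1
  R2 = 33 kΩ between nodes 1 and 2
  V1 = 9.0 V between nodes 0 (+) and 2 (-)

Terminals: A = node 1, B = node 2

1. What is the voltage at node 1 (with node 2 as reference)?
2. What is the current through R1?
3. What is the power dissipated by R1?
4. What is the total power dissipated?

Nodal analysis, taking node 2 as the 0 V reference.
Source V1 fixes V_0 = 9 V.
KCL at each unknown node (sum of currents leaving = 0; resistances in Ω):
  Node 1: (V_1 - 9)/560 + (V_1 - 0)/33000 = 0
Collecting terms: 0.001816 × V_1 = 0.01607  =>  V_1 = 8.85 V
Part 1:
  Read off the nodal solution: V_1 = 8.85 V
Part 2:
  I_R1 = (V_0 - V_1)/R1 = (9 - 8.85)/560 = 0.0002682 A
  Magnitude: I_R1 = 0.0002682 A
Part 3:
  I_R1 = (V_0 - V_1)/R1 = (9 - 8.85)/560 = 0.0002682 A
  P_R1 = I_R1² × R1 = (0.0002682)² × 560 = 0.00004027 W
Part 4:
  Power in each resistor, P = (ΔV)²/R:
    P_R1 = (9 - 8.85)²/560 = 0.00004027 W
    P_R2 = (8.85 - 0)²/33000 = 0.002373 W
  P_total = P_R1 + P_R2 = 0.002414 W

Final answers:
1. V_1 = 8.85 V
2. I_R1 = 0.0002682 A
3. P_R1 = 4.027e-05 W
4. P_total = 0.002414 W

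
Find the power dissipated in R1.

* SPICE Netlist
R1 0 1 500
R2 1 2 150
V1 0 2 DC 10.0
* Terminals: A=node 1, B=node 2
Nodal analysis, taking node 2 as the 0 V reference.
Source V1 fixes V_0 = 10 V.
KCL at each unknown node (sum of currents leaving = 0; resistances in Ω):
  Node 1: (V_1 - 10)/500 + (V_1 - 0)/150 = 0
Collecting terms: 0.008667 × V_1 = 0.02  =>  V_1 = 2.308 V
I_R1 = (V_0 - V_1)/R1 = (10 - 2.308)/500 = 0.01538 A
P_R1 = I_R1² × R1 = (0.01538)² × 500 = 0.1183 W

Final answer: 0.1183 W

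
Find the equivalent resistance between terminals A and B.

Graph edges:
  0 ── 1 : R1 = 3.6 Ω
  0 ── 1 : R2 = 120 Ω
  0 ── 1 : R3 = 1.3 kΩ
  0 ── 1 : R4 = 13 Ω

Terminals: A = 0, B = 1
Reduce the network between node 0 (A) and node 1 (B) by series/parallel combination:
  Rp1 = R1 ‖ R2 ‖ R3 ‖ R4 (parallel, all between nodes 0 and 1) = 1/(1/3.6 + 1/120 + 1/1300 + 1/13) = 2.749 Ω
R_eq = 2.749 Ω

Final answer: 2.749 Ω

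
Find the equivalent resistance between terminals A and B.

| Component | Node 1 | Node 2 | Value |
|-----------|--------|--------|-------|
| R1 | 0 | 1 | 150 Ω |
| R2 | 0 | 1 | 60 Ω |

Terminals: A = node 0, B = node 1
Reduce the network between node 0 (A) and node 1 (B) by series/parallel combination:
  Rp1 = R1 ‖ R2 (parallel, both between nodes 0 and 1) = 1/(1/150 + 1/60) = 42.86 Ω
R_eq = 42.86 Ω

Final answer: 42.86 Ω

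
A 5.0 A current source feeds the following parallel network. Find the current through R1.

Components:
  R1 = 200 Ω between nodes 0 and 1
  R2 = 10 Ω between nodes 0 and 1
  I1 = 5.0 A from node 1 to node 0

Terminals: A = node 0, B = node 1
All resistors sit directly between nodes 0 and 1, so they are in parallel and share one voltage V; the full source current 5 A splits among them.
1/R_par = 1/200 + 1/10 = 0.105 S  =>  R_par = 9.524 Ω
V = I × R_par = 5 × 9.524 = 47.62 V
I_R1 = V/R1 = 47.62/200 = 0.2381 A

Final answer: 0.2381 A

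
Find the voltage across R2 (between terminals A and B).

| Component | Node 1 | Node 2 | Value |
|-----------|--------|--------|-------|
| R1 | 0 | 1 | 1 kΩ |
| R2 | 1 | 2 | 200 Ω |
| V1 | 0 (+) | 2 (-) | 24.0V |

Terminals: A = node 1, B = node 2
R1 and R2 are in series across V1 (node 0 → node 1 → node 2), and the output A–B is taken across R2, so this is a voltage divider.
Series current: I = V1/(R1 + R2) = 24/(1000 + 200) = 24/1200 = 0.02 A
V_R2 = I × R2 = V1 × R2/(R1 + R2) = 24 × 200/1200 = 4 V

Final answer: 4 V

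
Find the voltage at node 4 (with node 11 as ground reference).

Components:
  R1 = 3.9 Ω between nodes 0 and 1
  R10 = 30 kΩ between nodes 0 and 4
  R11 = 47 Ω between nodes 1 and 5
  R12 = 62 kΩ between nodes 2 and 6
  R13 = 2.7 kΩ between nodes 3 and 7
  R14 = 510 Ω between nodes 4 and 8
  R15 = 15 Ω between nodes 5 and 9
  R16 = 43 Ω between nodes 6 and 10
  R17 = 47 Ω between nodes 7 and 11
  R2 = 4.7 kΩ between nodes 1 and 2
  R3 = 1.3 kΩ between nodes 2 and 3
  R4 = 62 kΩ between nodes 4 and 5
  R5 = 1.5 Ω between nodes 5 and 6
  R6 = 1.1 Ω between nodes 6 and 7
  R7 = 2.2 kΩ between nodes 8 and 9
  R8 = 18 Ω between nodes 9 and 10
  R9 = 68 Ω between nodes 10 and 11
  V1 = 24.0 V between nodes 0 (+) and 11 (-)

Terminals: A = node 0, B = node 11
Nodal analysis, taking node 11 as the 0 V reference.
Source V1 fixes V_0 = 24 V.
KCL at each unknown node (sum of currents leaving = 0; resistances in Ω):
  Node 1: (V_1 - 24)/3.9 + (V_1 - V_2)/4700 + (V_1 - V_5)/47 = 0
  Node 2: (V_2 - V_1)/4700 + (V_2 - V_3)/1300 + (V_2 - V_6)/62000 = 0
  Node 3: (V_3 - V_2)/1300 + (V_3 - V_7)/2700 = 0
  Node 4: (V_4 - V_5)/62000 + (V_4 - 24)/30000 + (V_4 - V_8)/510 = 0
  Node 5: (V_5 - V_4)/62000 + (V_5 - V_6)/1.5 + (V_5 - V_1)/47 + (V_5 - V_9)/15 = 0
  Node 6: (V_6 - V_5)/1.5 + (V_6 - V_7)/1.1 + (V_6 - V_2)/62000 + (V_6 - V_10)/43 = 0
  Node 7: (V_7 - V_6)/1.1 + (V_7 - V_3)/2700 + (V_7 - 0)/47 = 0
  Node 8: (V_8 - V_9)/2200 + (V_8 - V_4)/510 = 0
  Node 9: (V_9 - V_8)/2200 + (V_9 - V_10)/18 + (V_9 - V_5)/15 = 0
  Node 10: (V_10 - V_9)/18 + (V_10 - 0)/68 + (V_10 - V_6)/43 = 0
Collecting terms (coefficients in siemens):
  0.2779·V_1 - 0.0002128·V_2 - 0.02128·V_5 = 6.154
  0.0009981·V_2 - 0.0002128·V_1 - 0.0007692·V_3 - 0.00001613·V_6 = 0
  0.00114·V_3 - 0.0007692·V_2 - 0.0003704·V_7 = 0
  0.00201·V_4 - 0.00001613·V_5 - 0.001961·V_8 = 0.0008
  0.7546·V_5 - 0.02128·V_1 - 0.00001613·V_4 - 0.6667·V_6 - 0.06667·V_9 = 0
  1.599·V_6 - 0.00001613·V_2 - 0.6667·V_5 - 0.9091·V_7 - 0.02326·V_10 = 0
  0.9307·V_7 - 0.0003704·V_3 - 0.9091·V_6 = 0
  0.002415·V_8 - 0.001961·V_4 - 0.0004545·V_9 = 0
  0.1227·V_9 - 0.06667·V_5 - 0.0004545·V_8 - 0.05556·V_10 = 0
  0.09352·V_10 - 0.02326·V_6 - 0.05556·V_9 = 0
Solving these 10 simultaneous equations (Gaussian elimination) gives:
  V_1 = 22.87 V, V_2 = 15.02 V, V_3 = 12.98 V, V_4 = 9.607 V
  V_5 = 9.277 V, V_6 = 8.939 V, V_7 = 8.736 V, V_8 = 9.365 V
  V_9 = 8.322 V, V_10 = 7.167 V
The requested potential is V_4 = 9.607 V.

Final answer: V_4 = 9.607 V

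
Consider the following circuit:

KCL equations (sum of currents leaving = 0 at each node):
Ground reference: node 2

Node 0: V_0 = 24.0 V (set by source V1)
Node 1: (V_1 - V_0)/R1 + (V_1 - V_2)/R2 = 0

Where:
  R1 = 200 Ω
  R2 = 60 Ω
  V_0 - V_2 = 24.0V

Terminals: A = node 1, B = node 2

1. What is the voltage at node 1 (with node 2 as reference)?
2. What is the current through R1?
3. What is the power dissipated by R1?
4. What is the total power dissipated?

Nodal analysis, taking node 2 as the 0 V reference.
Source V1 fixes V_0 = 24 V.
KCL at each unknown node (sum of currents leaving = 0; resistances in Ω):
  Node 1: (V_1 - 24)/200 + (V_1 - 0)/60 = 0
Collecting terms: 0.02167 × V_1 = 0.12  =>  V_1 = 5.538 V
Part 1:
  Read off the nodal solution: V_1 = 5.538 V
Part 2:
  I_R1 = (V_0 - V_1)/R1 = (24 - 5.538)/200 = 0.09231 A
  Magnitude: I_R1 = 0.09231 A
Part 3:
  I_R1 = (V_0 - V_1)/R1 = (24 - 5.538)/200 = 0.09231 A
  P_R1 = I_R1² × R1 = (0.09231)² × 200 = 1.704 W
Part 4:
  Power in each resistor, P = (ΔV)²/R:
    P_R1 = (24 - 5.538)²/200 = 1.704 W
    P_R2 = (5.538 - 0)²/60 = 0.5112 W
  P_total = P_R1 + P_R2 = 2.215 W

Final answers:
1. V_1 = 5.538 V
2. I_R1 = 0.09231 A
3. P_R1 = 1.704 W
4. P_total = 2.215 W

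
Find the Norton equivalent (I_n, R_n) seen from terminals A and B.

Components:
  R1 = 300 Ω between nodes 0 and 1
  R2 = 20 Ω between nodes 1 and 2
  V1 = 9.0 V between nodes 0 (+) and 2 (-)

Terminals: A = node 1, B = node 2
Find the Thévenin equivalent first; then I_n = V_th/R_th and R_n = R_th.
Step 1 — V_th is the open-circuit voltage V_A - V_B (nothing connected across the terminals).
Nodal analysis, taking node 2 as the 0 V reference.
Source V1 fixes V_0 = 9 V.
KCL at each unknown node (sum of currents leaving = 0; resistances in Ω):
  Node 1: (V_1 - 9)/300 + (V_1 - 0)/20 = 0
Collecting terms: 0.05333 × V_1 = 0.03  =>  V_1 = 0.5625 V
V_th = V_1 - V_2 = 0.5625 - 0 = 0.5625 V
Step 2 — R_th: zero the source — replace V1 by a short circuit (node 2 merges into node 0) — and find the resistance seen between A (node 1) and B (node 0).
Reduce the network between node 1 (A) and node 0 (B) by series/parallel combination:
  Rp1 = R1 ‖ R2 (parallel, both between nodes 0 and 1) = 1/(1/300 + 1/20) = 18.75 Ω
R_th = 18.75 Ω
I_n = V_th/R_th = 0.5625/18.75 = 0.03 A, and R_n = R_th = 18.75 Ω

Final answer: I_n = 0.03 A, R_n = 18.75 Ω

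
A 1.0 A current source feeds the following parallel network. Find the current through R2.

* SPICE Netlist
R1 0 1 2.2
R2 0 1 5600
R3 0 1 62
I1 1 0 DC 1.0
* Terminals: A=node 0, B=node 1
All resistors sit directly between nodes 0 and 1, so they are in parallel and share one voltage V; the full source current 1 A splits among them.
1/R_par = 1/2.2 + 1/5600 + 1/62 = 0.4709 S  =>  R_par = 2.124 Ω
V = I × R_par = 1 × 2.124 = 2.124 V
I_R2 = V/R2 = 2.124/5600 = 0.0003793 A

Final answer: 0.0003793 A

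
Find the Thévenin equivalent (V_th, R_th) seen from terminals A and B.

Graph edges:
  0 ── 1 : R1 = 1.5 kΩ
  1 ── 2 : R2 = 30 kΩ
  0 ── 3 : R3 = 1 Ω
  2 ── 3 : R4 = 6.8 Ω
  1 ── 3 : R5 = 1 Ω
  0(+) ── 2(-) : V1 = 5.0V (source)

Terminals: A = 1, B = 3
Step 1 — V_th is the open-circuit voltage V_A - V_B (nothing connected across the terminals).
Nodal analysis, taking node 2 as the 0 V reference.
Source V1 fixes V_0 = 5 V.
KCL at each unknown node (sum of currents leaving = 0; resistances in Ω):
  Node 1: (V_1 - 5)/1500 + (V_1 - 0)/30000 + (V_1 - V_3)/1 = 0
  Node 3: (V_3 - 5)/1 + (V_3 - 0)/6.8 + (V_3 - V_1)/1 = 0
Collecting terms (coefficients in siemens):
  1.001·V_1 - 1·V_3 = 0.003333
  2.147·V_3 - 1·V_1 = 5
Determinant D = (1.001)(2.147) - (-1)(-1) = 1.149
V_1 = [(0.003333)(2.147) - (-1)(5)]/D = 4.36 V
V_3 = [(1.001)(5) - (0.003333)(-1)]/D = 4.359 V
V_th = V_1 - V_3 = 4.36 - 4.359 = 0.0002817 V
Step 2 — R_th: zero the source — replace V1 by a short circuit (node 2 merges into node 0) — and find the resistance seen between A (node 1) and B (node 3).
Reduce the network between node 1 (A) and node 3 (B) by series/parallel combination:
  Rp1 = R1 ‖ R2 (parallel, both between nodes 0 and 1) = 1/(1/1500 + 1/30000) = 1429 Ω
  Rp2 = R3 ‖ R4 (parallel, both between nodes 0 and 3) = 1/(1/1 + 1/6.8) = 0.8718 Ω
  Rs1 = Rp1 + Rp2 (series, joined only at node 0) = 1429 + 0.8718 = 1429 Ω
  Rp3 = R5 ‖ Rs1 (parallel, both between nodes 1 and 3) = 1/(1/1 + 1/1429) = 0.9993 Ω
R_th = 0.9993 Ω

Final answer: V_th = 0.0002817 V, R_th = 0.9993 Ω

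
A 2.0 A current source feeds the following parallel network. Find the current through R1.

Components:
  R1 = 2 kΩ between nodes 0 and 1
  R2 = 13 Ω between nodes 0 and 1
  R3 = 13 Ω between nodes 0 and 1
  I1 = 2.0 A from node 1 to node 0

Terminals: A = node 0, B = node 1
All resistors sit directly between nodes 0 and 1, so they are in parallel and share one voltage V; the full source current 2 A splits among them.
1/R_par = 1/2000 + 1/13 + 1/13 = 0.1543 S  =>  R_par = 6.479 Ω
V = I × R_par = 2 × 6.479 = 12.96 V
I_R1 = V/R1 = 12.96/2000 = 0.006479 A

Final answer: 0.006479 A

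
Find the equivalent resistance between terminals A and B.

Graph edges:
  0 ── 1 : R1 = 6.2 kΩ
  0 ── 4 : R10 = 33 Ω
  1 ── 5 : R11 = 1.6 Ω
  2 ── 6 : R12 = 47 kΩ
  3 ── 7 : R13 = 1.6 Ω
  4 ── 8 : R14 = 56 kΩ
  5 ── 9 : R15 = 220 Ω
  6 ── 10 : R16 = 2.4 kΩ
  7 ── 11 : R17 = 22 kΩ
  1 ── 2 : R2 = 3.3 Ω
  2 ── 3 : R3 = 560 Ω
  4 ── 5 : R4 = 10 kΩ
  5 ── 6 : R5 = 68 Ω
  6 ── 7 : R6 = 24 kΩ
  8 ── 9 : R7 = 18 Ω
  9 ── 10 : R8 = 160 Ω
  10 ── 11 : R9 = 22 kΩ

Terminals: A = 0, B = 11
The network is not a plain series/parallel combination. Inject a 1 A test current into terminal A (node 0) and return it from terminal B (node 11); then R_eq = V_A / (1 A).
Nodal analysis, taking node 11 as the 0 V reference.
Current source I_test pushes 1 A into node 0 and draws it out of node 11.
KCL at each unknown node (sum of currents leaving = 0; resistances in Ω):
  Node 0: (V_0 - V_1)/6200 + (V_0 - V_4)/33 - 1 = 0
  Node 1: (V_1 - V_0)/6200 + (V_1 - V_2)/3.3 + (V_1 - V_5)/1.6 = 0
  Node 2: (V_2 - V_1)/3.3 + (V_2 - V_3)/560 + (V_2 - V_6)/47000 = 0
  Node 3: (V_3 - V_2)/560 + (V_3 - V_7)/1.6 = 0
  Node 4: (V_4 - V_0)/33 + (V_4 - V_5)/10000 + (V_4 - V_8)/56000 = 0
  Node 5: (V_5 - V_1)/1.6 + (V_5 - V_4)/10000 + (V_5 - V_6)/68 + (V_5 - V_9)/220 = 0
  Node 6: (V_6 - V_2)/47000 + (V_6 - V_5)/68 + (V_6 - V_7)/24000 + (V_6 - V_10)/2400 = 0
  Node 7: (V_7 - V_3)/1.6 + (V_7 - V_6)/24000 + (V_7 - 0)/22000 = 0
  Node 8: (V_8 - V_4)/56000 + (V_8 - V_9)/18 = 0
  Node 9: (V_9 - V_5)/220 + (V_9 - V_8)/18 + (V_9 - V_10)/160 = 0
  Node 10: (V_10 - V_6)/2400 + (V_10 - V_9)/160 + (V_10 - 0)/22000 = 0
Collecting terms (coefficients in siemens):
  0.03046·V_0 - 0.0001613·V_1 - 0.0303·V_4 = 1
  0.9282·V_1 - 0.0001613·V_0 - 0.303·V_2 - 0.625·V_5 = 0
  0.3048·V_2 - 0.303·V_1 - 0.001786·V_3 - 0.00002128·V_6 = 0
  0.6268·V_3 - 0.001786·V_2 - 0.625·V_7 = 0
  0.03042·V_4 - 0.0303·V_0 - 0.0001·V_5 - 0.00001786·V_8 = 0
  0.6444·V_5 - 0.625·V_1 - 0.0001·V_4 - 0.01471·V_6 - 0.004545·V_9 = 0
  0.01519·V_6 - 0.00002128·V_2 - 0.01471·V_5 - 0.00004167·V_7 - 0.0004167·V_10 = 0
  0.6251·V_7 - 0.625·V_3 - 0.00004167·V_6 = 0
  0.05557·V_8 - 0.00001786·V_4 - 0.05556·V_9 = 0
  0.06635·V_9 - 0.004545·V_5 - 0.05556·V_8 - 0.00625·V_10 = 0
  0.006712·V_10 - 0.0004167·V_6 - 0.00625·V_9 = 0
Solving these 11 simultaneous equations (Gaussian elimination) gives:
  V_0 = 14800 V, V_1 = 11210 V, V_2 = 11210 V, V_3 = 10940 V
  V_4 = 14780 V, V_5 = 11210 V, V_6 = 11210 V, V_7 = 10940 V
  V_8 = 11130 V, V_9 = 11130 V, V_10 = 11060 V
R_eq = V_0 / 1 A = 14800 Ω = 14.8 kΩ

Final answer: 14.8 kΩ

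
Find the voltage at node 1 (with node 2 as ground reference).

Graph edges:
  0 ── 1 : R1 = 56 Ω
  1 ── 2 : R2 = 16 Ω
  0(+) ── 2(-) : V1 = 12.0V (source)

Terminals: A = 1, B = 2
Nodal analysis, taking node 2 as the 0 V reference.
Source V1 fixes V_0 = 12 V.
KCL at each unknown node (sum of currents leaving = 0; resistances in Ω):
  Node 1: (V_1 - 12)/56 + (V_1 - 0)/16 = 0
Collecting terms: 0.08036 × V_1 = 0.2143  =>  V_1 = 2.667 V
The requested potential is V_1 = 2.667 V.

Final answer: V_1 = 2.667 V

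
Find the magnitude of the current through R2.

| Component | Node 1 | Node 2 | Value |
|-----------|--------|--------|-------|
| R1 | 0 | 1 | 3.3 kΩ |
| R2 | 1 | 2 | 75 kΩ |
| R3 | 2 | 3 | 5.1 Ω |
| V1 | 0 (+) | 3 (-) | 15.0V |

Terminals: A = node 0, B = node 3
Nodal analysis, taking node 3 as the 0 V reference.
Source V1 fixes V_0 = 15 V.
KCL at each unknown node (sum of currents leaving = 0; resistances in Ω):
  Node 1: (V_1 - 15)/3300 + (V_1 - V_2)/75000 = 0
  Node 2: (V_2 - V_1)/75000 + (V_2 - 0)/5.1 = 0
Collecting terms (coefficients in siemens):
  0.0003164·V_1 - 0.00001333·V_2 = 0.004545
  0.1961·V_2 - 0.00001333·V_1 = 0
Determinant D = (0.0003164)(0.1961) - (-0.00001333)(-0.00001333) = 0.00006204
V_1 = [(0.004545)(0.1961) - (-0.00001333)(0)]/D = 14.37 V
V_2 = [(0.0003164)(0) - (0.004545)(-0.00001333)]/D = 0.0009769 V
I_R2 = (V_1 - V_2)/R2 = (14.37 - 0.0009769)/75000 = 0.0001916 A
|I_R2| = 0.0001916 A

Final answer: |I_R2| = 0.0001916 A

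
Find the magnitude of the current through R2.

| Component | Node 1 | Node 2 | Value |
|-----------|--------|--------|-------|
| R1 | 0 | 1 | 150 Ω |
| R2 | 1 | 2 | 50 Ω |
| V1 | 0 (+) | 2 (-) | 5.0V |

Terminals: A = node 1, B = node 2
Nodal analysis, taking node 2 as the 0 V reference.
Source V1 fixes V_0 = 5 V.
KCL at each unknown node (sum of currents leaving = 0; resistances in Ω):
  Node 1: (V_1 - 5)/150 + (V_1 - 0)/50 = 0
Collecting terms: 0.02667 × V_1 = 0.03333  =>  V_1 = 1.25 V
I_R2 = (V_1 - V_2)/R2 = (1.25 - 0)/50 = 0.025 A
|I_R2| = 0.025 A

Final answer: |I_R2| = 0.025 A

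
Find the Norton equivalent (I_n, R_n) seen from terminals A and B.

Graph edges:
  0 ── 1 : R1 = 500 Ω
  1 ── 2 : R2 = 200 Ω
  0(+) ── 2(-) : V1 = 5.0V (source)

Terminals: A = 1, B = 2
Find the Thévenin equivalent first; then I_n = V_th/R_th and R_n = R_th.
Step 1 — V_th is the open-circuit voltage V_A - V_B (nothing connected across the terminals).
Nodal analysis, taking node 2 as the 0 V reference.
Source V1 fixes V_0 = 5 V.
KCL at each unknown node (sum of currents leaving = 0; resistances in Ω):
  Node 1: (V_1 - 5)/500 + (V_1 - 0)/200 = 0
Collecting terms: 0.007 × V_1 = 0.01  =>  V_1 = 1.429 V
V_th = V_1 - V_2 = 1.429 - 0 = 1.429 V
Step 2 — R_th: zero the source — replace V1 by a short circuit (node 2 merges into node 0) — and find the resistance seen between A (node 1) and B (node 0).
Reduce the network between node 1 (A) and node 0 (B) by series/parallel combination:
  Rp1 = R1 ‖ R2 (parallel, both between nodes 0 and 1) = 1/(1/500 + 1/200) = 142.9 Ω
R_th = 142.9 Ω
I_n = V_th/R_th = 1.429/142.9 = 0.01 A, and R_n = R_th = 142.9 Ω

Final answer: I_n = 0.01 A, R_n = 142.9 Ω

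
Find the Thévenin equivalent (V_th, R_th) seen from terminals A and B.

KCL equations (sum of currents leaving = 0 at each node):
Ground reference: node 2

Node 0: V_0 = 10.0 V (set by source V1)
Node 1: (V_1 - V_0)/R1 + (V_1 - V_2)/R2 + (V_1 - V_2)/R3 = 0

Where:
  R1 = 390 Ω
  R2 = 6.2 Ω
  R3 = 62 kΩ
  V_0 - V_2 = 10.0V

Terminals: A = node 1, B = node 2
Step 1 — V_th is the open-circuit voltage V_A - V_B (nothing connected across the terminals).
Nodal analysis, taking node 2 as the 0 V reference.
Source V1 fixes V_0 = 10 V.
KCL at each unknown node (sum of currents leaving = 0; resistances in Ω):
  Node 1: (V_1 - 10)/390 + (V_1 - 0)/6.2 + (V_1 - 0)/62000 = 0
Collecting terms: 0.1639 × V_1 = 0.02564  =>  V_1 = 0.1565 V
V_th = V_1 - V_2 = 0.1565 - 0 = 0.1565 V
Step 2 — R_th: zero the source — replace V1 by a short circuit (node 2 merges into node 0) — and find the resistance seen between A (node 1) and B (node 0).
Reduce the network between node 1 (A) and node 0 (B) by series/parallel combination:
  Rp1 = R1 ‖ R2 ‖ R3 (parallel, all between nodes 0 and 1) = 1/(1/390 + 1/6.2 + 1/62000) = 6.102 Ω
R_th = 6.102 Ω

Final answer: V_th = 0.1565 V, R_th = 6.102 Ω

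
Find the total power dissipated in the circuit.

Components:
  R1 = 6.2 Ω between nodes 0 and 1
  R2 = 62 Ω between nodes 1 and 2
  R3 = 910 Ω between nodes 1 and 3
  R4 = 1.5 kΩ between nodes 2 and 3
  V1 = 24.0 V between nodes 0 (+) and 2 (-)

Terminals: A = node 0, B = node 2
Nodal analysis, taking node 2 as the 0 V reference.
Source V1 fixes V_0 = 24 V.
KCL at each unknown node (sum of currents leaving = 0; resistances in Ω):
  Node 1: (V_1 - 24)/6.2 + (V_1 - 0)/62 + (V_1 - V_3)/910 = 0
  Node 3: (V_3 - V_1)/910 + (V_3 - 0)/1500 = 0
Collecting terms (coefficients in siemens):
  0.1785·V_1 - 0.001099·V_3 = 3.871
  0.001766·V_3 - 0.001099·V_1 = 0
Determinant D = (0.1785)(0.001766) - (-0.001099)(-0.001099) = 0.000314
V_1 = [(3.871)(0.001766) - (-0.001099)(0)]/D = 21.77 V
V_3 = [(0.1785)(0) - (3.871)(-0.001099)]/D = 13.55 V
Power in each resistor, P = (ΔV)²/R:
  P_R1 = (24 - 21.77)²/6.2 = 0.804 W
  P_R2 = (21.77 - 0)²/62 = 7.642 W
  P_R3 = (21.77 - 13.55)²/910 = 0.07424 W
  P_R4 = (0 - 13.55)²/1500 = 0.1224 W
P_total = P_R1 + P_R2 + P_R3 + P_R4 = 8.643 W

Final answer: 8.643 W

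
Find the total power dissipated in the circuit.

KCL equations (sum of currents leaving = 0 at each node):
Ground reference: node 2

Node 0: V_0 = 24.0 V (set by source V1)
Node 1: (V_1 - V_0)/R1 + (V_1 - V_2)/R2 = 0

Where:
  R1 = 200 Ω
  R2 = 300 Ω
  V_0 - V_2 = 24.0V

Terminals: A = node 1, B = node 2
Nodal analysis, taking node 2 as the 0 V reference.
Source V1 fixes V_0 = 24 V.
KCL at each unknown node (sum of currents leaving = 0; resistances in Ω):
  Node 1: (V_1 - 24)/200 + (V_1 - 0)/300 = 0
Collecting terms: 0.008333 × V_1 = 0.12  =>  V_1 = 14.4 V
Power in each resistor, P = (ΔV)²/R:
  P_R1 = (24 - 14.4)²/200 = 0.4608 W
  P_R2 = (14.4 - 0)²/300 = 0.6912 W
P_total = P_R1 + P_R2 = 1.152 W

Final answer: 1.152 W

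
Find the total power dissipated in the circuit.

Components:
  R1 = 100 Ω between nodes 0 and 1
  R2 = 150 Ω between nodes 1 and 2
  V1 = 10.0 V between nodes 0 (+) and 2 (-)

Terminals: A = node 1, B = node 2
Nodal analysis, taking node 2 as the 0 V reference.
Source V1 fixes V_0 = 10 V.
KCL at each unknown node (sum of currents leaving = 0; resistances in Ω):
  Node 1: (V_1 - 10)/100 + (V_1 - 0)/150 = 0
Collecting terms: 0.01667 × V_1 = 0.1  =>  V_1 = 6 V
Power in each resistor, P = (ΔV)²/R:
  P_R1 = (10 - 6)²/100 = 0.16 W
  P_R2 = (6 - 0)²/150 = 0.24 W
P_total = P_R1 + P_R2 = 0.4 W

Final answer: 0.4 W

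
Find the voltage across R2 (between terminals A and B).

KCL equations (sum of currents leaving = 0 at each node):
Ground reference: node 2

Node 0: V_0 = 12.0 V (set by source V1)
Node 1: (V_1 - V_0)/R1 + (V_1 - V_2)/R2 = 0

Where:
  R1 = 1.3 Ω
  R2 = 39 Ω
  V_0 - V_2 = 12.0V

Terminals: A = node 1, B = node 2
R1 and R2 are in series across V1 (node 0 → node 1 → node 2), and the output A–B is taken across R2, so this is a voltage divider.
Series current: I = V1/(R1 + R2) = 12/(1.3 + 39) = 12/40.3 = 0.2978 A
V_R2 = I × R2 = V1 × R2/(R1 + R2) = 12 × 39/40.3 = 11.61 V

Final answer: 11.61 V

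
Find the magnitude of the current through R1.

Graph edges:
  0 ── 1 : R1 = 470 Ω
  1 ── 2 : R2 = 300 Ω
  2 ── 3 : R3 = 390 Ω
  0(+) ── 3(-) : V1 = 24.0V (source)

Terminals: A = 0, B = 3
Nodal analysis, taking node 3 as the 0 V reference.
Source V1 fixes V_0 = 24 V.
KCL at each unknown node (sum of currents leaving = 0; resistances in Ω):
  Node 1: (V_1 - 24)/470 + (V_1 - V_2)/300 = 0
  Node 2: (V_2 - V_1)/300 + (V_2 - 0)/390 = 0
Collecting terms (coefficients in siemens):
  0.005461·V_1 - 0.003333·V_2 = 0.05106
  0.005897·V_2 - 0.003333·V_1 = 0
Determinant D = (0.005461)(0.005897) - (-0.003333)(-0.003333) = 0.00002109
V_1 = [(0.05106)(0.005897) - (-0.003333)(0)]/D = 14.28 V
V_2 = [(0.005461)(0) - (0.05106)(-0.003333)]/D = 8.069 V
I_R1 = (V_0 - V_1)/R1 = (24 - 14.28)/470 = 0.02069 A
|I_R1| = 0.02069 A

Final answer: |I_R1| = 0.02069 A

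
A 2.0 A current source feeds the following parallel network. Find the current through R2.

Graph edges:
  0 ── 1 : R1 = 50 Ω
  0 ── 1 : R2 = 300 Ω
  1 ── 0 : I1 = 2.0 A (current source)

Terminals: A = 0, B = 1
All resistors sit directly between nodes 0 and 1, so they are in parallel and share one voltage V; the full source current 2 A splits among them.
1/R_par = 1/50 + 1/300 = 0.02333 S  =>  R_par = 42.86 Ω
V = I × R_par = 2 × 42.86 = 85.71 V
I_R2 = V/R2 = 85.71/300 = 0.2857 A

Final answer: 0.2857 A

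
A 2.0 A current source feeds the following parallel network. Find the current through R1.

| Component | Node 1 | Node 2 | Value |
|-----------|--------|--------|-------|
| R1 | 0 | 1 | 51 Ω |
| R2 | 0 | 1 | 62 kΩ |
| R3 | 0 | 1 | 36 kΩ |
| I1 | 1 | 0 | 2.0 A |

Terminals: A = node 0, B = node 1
All resistors sit directly between nodes 0 and 1, so they are in parallel and share one voltage V; the full source current 2 A splits among them.
1/R_par = 1/51 + 1/62000 + 1/36000 = 0.01965 S  =>  R_par = 50.89 Ω
V = I × R_par = 2 × 50.89 = 101.8 V
I_R1 = V/R1 = 101.8/51 = 1.996 A

Final answer: 1.996 A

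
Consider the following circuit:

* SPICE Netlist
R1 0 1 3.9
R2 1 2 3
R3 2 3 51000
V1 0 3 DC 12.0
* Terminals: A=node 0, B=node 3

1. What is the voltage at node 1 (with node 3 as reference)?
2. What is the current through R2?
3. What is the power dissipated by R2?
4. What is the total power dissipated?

Nodal analysis, taking node 3 as the 0 V reference.
Source V1 fixes V_0 = 12 V.
KCL at each unknown node (sum of currents leaving = 0; resistances in Ω):
  Node 1: (V_1 - 12)/3.9 + (V_1 - V_2)/3 = 0
  Node 2: (V_2 - V_1)/3 + (V_2 - 0)/51000 = 0
Collecting terms (coefficients in siemens):
  0.5897·V_1 - 0.3333·V_2 = 3.077
  0.3334·V_2 - 0.3333·V_1 = 0
Determinant D = (0.5897)(0.3334) - (-0.3333)(-0.3333) = 0.08548
V_1 = [(3.077)(0.3334) - (-0.3333)(0)]/D = 12 V
V_2 = [(0.5897)(0) - (3.077)(-0.3333)]/D = 12 V
Part 1:
  Read off the nodal solution: V_1 = 12 V
Part 2:
  I_R2 = (V_1 - V_2)/R2 = (12 - 12)/3 = 0.0002353 A
  Magnitude: I_R2 = 0.0002353 A
Part 3:
  I_R2 = (V_1 - V_2)/R2 = (12 - 12)/3 = 0.0002353 A
  P_R2 = I_R2² × R2 = (0.0002353)² × 3 = 0.000000166 W
Part 4:
  Power in each resistor, P = (ΔV)²/R:
    P_R1 = (12 - 12)²/3.9 = 0.0000002159 W
    P_R2 = (12 - 12)²/3 = 0.000000166 W
    P_R3 = (12 - 0)²/51000 = 0.002823 W
  P_total = P_R1 + P_R2 + P_R3 = 0.002823 W

Final answers:
1. V_1 = 12 V
2. I_R2 = 0.0002353 A
3. P_R2 = 1.66e-07 W
4. P_total = 0.002823 W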